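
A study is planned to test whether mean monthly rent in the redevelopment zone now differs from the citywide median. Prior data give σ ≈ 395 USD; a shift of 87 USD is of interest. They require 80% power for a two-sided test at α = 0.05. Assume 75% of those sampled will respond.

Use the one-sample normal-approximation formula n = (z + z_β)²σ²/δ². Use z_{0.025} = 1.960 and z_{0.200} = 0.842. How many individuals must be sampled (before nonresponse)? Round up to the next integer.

n = 216

n = (z_{α/2} + z_β)² · σ² / δ²
  = (1.960 + 0.842)² · 395² / 87²
  = 7.8512 · 156025 / 7569
  = 161.84
Adjust for 75% response: 161.84 / 0.75 = 215.79.
Round up → n = 216.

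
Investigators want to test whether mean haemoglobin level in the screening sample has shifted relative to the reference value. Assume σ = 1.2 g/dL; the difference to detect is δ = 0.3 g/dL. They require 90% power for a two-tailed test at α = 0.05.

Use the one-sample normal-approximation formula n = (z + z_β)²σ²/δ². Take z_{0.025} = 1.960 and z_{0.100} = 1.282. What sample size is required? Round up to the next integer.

n = (z_{α/2} + z_β)² · σ² / δ²
  = (1.960 + 1.282)² · 1.2² / 0.3²
  = 10.5106 · 1.44 / 0.09
  = 168.17
Round up → n = 169.

n = 169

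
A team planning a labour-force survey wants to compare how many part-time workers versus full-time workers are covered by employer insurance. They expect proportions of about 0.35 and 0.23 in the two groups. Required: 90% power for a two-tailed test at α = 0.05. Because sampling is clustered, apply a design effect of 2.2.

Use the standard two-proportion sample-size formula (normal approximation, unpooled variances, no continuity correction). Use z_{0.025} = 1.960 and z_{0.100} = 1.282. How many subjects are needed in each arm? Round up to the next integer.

n = (z_{α/2} + z_β)² · [p₁(1−p₁) + p₂(1−p₂)] / (p₁ − p₂)²
  = (1.960 + 1.282)² · (0.35·0.65 + 0.23·0.77) / (0.12)²
  = (3.242)² · (0.2275 + 0.1771) / 0.0144
  = 10.5106 · 0.4046 / 0.0144
  = 295.32
Design effect: 2.2 × 295.32 = 649.70.
Round up → n = 650 per group.

n = 650 per group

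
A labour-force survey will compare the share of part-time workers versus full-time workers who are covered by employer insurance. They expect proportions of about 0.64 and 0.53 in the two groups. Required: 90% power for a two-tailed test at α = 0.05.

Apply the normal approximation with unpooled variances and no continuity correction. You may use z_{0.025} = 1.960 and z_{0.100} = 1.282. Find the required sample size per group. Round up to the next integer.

n = (z_{α/2} + z_β)² · [p₁(1−p₁) + p₂(1−p₂)] / (p₁ − p₂)²
  = (1.960 + 1.282)² · (0.64·0.36 + 0.53·0.47) / (0.11)²
  = (3.242)² · (0.2304 + 0.2491) / 0.0121
  = 10.5106 · 0.4795 / 0.0121
  = 416.51
Round up → n = 417 per group.

n = 417 per group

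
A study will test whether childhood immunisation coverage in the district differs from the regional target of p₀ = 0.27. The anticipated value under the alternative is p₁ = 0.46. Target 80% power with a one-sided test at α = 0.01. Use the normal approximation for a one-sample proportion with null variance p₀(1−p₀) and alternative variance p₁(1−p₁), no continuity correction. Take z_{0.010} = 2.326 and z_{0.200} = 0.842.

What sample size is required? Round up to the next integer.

n = 59

n = [z_α·√(p₀q₀) + z_β·√(p₁q₁)]² / (p₁ − p₀)²
  = [2.326·√(0.27·0.73) + 0.842·√(0.46·0.54)]² / (0.19)²
  = [2.326·0.4440 + 0.842·0.4984]² / 0.0361
  = [1.4523]² / 0.0361
  = 58.43
Round up → n = 59.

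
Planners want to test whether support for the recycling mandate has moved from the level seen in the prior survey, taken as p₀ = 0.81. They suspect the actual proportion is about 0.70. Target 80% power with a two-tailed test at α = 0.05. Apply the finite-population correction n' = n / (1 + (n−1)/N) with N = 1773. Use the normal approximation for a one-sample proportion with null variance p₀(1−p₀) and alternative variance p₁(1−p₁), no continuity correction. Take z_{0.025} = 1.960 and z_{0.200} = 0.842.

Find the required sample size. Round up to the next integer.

n = [z_{α/2}·√(p₀q₀) + z_β·√(p₁q₁)]² / (p₁ − p₀)²
  = [1.960·√(0.81·0.19) + 0.842·√(0.70·0.30)]² / (-0.11)²
  = [1.960·0.3923 + 0.842·0.4583]² / 0.0121
  = [1.1548]² / 0.0121
  = 110.20
Finite-population correction (N = 1773): 110.20 / (1 + (110.20 − 1)/1773) = 103.81.
Round up → n = 104.

n = 104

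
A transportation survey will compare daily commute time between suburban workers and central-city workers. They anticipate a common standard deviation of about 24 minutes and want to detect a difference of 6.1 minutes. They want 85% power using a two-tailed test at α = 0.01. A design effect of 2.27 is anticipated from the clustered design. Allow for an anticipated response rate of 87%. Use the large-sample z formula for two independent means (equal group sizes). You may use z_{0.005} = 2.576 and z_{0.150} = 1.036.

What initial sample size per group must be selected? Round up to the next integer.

n = 1054 per group

n = (z_{α/2} + z_β)² · (σ₁² + σ₂²) / δ²
  = (2.576 + 1.036)² · (2·24² = 1152) / 6.1²
  = 13.0465 · 1152 / 37.21
  = 403.91
Design effect: 2.27 × 403.91 = 916.88.
Adjust for 87% response: 916.88 / 0.87 = 1053.89.
Round up → n = 1054 per group.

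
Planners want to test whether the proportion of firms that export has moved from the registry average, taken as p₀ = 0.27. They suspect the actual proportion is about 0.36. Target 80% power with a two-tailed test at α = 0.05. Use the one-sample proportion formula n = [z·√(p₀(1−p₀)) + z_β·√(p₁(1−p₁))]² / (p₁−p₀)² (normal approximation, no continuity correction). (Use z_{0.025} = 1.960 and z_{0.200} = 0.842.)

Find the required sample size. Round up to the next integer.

n = [z_{α/2}·√(p₀q₀) + z_β·√(p₁q₁)]² / (p₁ − p₀)²
  = [1.960·√(0.27·0.73) + 0.842·√(0.36·0.64)]² / (0.09)²
  = [1.960·0.4440 + 0.842·0.4800]² / 0.0081
  = [1.2743]² / 0.0081
  = 200.48
Round up → n = 201.

n = 201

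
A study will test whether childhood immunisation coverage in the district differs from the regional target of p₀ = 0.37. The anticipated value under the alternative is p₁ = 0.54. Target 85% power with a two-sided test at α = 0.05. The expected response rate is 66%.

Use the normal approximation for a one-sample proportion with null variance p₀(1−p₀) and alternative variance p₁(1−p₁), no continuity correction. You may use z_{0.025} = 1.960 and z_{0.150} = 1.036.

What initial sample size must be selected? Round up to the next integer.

n = [z_{α/2}·√(p₀q₀) + z_β·√(p₁q₁)]² / (p₁ − p₀)²
  = [1.960·√(0.37·0.63) + 1.036·√(0.54·0.46)]² / (0.17)²
  = [1.960·0.4828 + 1.036·0.4984]² / 0.0289
  = [1.4626]² / 0.0289
  = 74.02
Adjust for 66% response: 74.02 / 0.66 = 112.16.
Round up → n = 113.

n = 113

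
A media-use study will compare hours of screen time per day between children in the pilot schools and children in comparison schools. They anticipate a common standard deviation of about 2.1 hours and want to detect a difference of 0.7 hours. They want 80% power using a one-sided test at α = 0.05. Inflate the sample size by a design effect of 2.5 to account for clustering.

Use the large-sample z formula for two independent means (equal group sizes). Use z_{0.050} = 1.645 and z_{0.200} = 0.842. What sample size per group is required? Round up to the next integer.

n = (z_α + z_β)² · (σ₁² + σ₂²) / δ²
  = (1.645 + 0.842)² · (2·2.1² = 8.82) / 0.7²
  = 6.1852 · 8.82 / 0.49
  = 111.33
Design effect: 2.5 × 111.33 = 278.33.
Round up → n = 279 per group.

n = 279 per group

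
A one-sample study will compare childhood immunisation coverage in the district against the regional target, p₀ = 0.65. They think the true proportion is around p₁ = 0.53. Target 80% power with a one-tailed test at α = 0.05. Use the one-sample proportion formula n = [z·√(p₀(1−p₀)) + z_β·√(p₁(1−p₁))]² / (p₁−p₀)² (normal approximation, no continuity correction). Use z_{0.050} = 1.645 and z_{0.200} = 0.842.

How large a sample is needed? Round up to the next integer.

n = [z_α·√(p₀q₀) + z_β·√(p₁q₁)]² / (p₁ − p₀)²
  = [1.645·√(0.65·0.35) + 0.842·√(0.53·0.47)]² / (-0.12)²
  = [1.645·0.4770 + 0.842·0.4991]² / 0.0144
  = [1.2049]² / 0.0144
  = 100.81
Round up → n = 101.

n = 101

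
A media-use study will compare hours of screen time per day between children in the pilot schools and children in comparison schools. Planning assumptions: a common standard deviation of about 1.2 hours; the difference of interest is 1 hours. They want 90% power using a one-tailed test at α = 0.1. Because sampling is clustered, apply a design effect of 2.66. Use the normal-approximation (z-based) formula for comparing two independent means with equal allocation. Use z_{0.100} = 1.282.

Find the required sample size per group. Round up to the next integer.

n = 51 per group

n = (z_α + z_β)² · (σ₁² + σ₂²) / δ²
  = (1.282 + 1.282)² · (2·1.2² = 2.88) / 1²
  = 6.5741 · 2.88 / 1
  = 18.93
Design effect: 2.66 × 18.93 = 50.36.
Round up → n = 51 per group.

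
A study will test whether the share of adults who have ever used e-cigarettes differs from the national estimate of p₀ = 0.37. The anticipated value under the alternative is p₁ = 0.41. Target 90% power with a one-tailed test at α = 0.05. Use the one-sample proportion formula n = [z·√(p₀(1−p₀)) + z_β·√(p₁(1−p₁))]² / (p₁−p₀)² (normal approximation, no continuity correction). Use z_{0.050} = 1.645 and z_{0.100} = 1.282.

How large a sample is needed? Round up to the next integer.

n = 1269

n = [z_α·√(p₀q₀) + z_β·√(p₁q₁)]² / (p₁ − p₀)²
  = [1.645·√(0.37·0.63) + 1.282·√(0.41·0.59)]² / (0.04)²
  = [1.645·0.4828 + 1.282·0.4918]² / 0.0016
  = [1.4247]² / 0.0016
  = 1268.68
Round up → n = 1269.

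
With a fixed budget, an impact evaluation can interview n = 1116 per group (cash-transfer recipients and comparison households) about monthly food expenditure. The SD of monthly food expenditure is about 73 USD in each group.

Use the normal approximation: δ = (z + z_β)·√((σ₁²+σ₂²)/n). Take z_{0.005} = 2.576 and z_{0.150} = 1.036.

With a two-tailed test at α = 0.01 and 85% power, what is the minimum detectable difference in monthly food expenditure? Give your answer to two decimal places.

δ = (z_{α/2} + z_β) · √((σ₁²+σ₂²)/n)
  = (2.576 + 1.036) · √(10658/1116)
  = 3.612 · √9.5502
  = 3.612 · 3.0903
  = 11.1623

Minimum detectable difference ≈ 11.16 USD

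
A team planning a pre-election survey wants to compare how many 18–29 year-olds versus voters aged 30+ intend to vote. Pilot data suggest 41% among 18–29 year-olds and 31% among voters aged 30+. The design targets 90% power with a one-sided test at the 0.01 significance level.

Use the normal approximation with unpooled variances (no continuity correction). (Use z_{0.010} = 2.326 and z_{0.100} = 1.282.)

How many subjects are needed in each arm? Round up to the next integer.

n = 594 per group

n = (z_α + z_β)² · [p₁(1−p₁) + p₂(1−p₂)] / (p₁ − p₂)²
  = (2.326 + 1.282)² · (0.41·0.59 + 0.31·0.69) / (0.10)²
  = (3.608)² · (0.2419 + 0.2139) / 0.0100
  = 13.0177 · 0.4558 / 0.0100
  = 593.35
Round up → n = 594 per group.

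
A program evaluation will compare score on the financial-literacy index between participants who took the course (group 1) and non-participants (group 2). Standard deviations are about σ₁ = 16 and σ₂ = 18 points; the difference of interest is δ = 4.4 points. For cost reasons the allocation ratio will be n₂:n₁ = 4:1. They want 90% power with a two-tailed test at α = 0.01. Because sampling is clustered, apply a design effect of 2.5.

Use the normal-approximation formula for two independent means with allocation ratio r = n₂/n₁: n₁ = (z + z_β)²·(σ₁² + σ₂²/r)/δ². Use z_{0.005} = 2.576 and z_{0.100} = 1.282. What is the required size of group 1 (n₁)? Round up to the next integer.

n₁ = 648

n₁ = (z_{α/2} + z_β)² · (σ₁² + σ₂²/r) / δ²
   = (2.576 + 1.282)² · (16² + 18²/4) / 4.4²
   = 14.8842 · (256 + 81) / 19.36
   = 14.8842 · 337 / 19.36
   = 259.09
Design effect: 2.5 × 259.09 = 647.72.
Round up → n₁ = 648; n₂ = r·n₁ = 4 × 648 = 2592.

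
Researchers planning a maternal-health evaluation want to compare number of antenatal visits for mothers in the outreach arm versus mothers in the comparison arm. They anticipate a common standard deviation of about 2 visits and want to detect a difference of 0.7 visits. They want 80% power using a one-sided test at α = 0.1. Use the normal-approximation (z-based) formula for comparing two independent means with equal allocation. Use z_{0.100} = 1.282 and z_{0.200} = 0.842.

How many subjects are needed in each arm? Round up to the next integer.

n = 74 per group

n = (z_α + z_β)² · (σ₁² + σ₂²) / δ²
  = (1.282 + 0.842)² · (2·2² = 8) / 0.7²
  = 4.5114 · 8 / 0.49
  = 73.66
Round up → n = 74 per group.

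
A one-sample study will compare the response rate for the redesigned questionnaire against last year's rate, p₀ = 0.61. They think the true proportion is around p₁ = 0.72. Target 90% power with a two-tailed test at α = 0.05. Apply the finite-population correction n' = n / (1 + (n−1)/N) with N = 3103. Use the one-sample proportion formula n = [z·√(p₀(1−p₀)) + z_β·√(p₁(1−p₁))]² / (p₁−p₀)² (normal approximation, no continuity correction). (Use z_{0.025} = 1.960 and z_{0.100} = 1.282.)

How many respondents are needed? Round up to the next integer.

n = 183

n = [z_{α/2}·√(p₀q₀) + z_β·√(p₁q₁)]² / (p₁ − p₀)²
  = [1.960·√(0.61·0.39) + 1.282·√(0.72·0.28)]² / (0.11)²
  = [1.960·0.4877 + 1.282·0.4490]² / 0.0121
  = [1.5316]² / 0.0121
  = 193.87
Finite-population correction (N = 3103): 193.87 / (1 + (193.87 − 1)/3103) = 182.52.
Round up → n = 183.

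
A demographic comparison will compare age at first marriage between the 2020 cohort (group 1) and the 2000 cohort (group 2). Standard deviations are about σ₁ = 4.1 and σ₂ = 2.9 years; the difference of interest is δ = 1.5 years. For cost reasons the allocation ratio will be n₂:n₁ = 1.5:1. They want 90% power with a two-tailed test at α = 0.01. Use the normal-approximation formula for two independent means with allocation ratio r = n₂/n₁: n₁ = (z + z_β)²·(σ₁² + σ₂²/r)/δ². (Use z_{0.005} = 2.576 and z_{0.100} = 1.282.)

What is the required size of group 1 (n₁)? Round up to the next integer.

n₁ = 149

n₁ = (z_{α/2} + z_β)² · (σ₁² + σ₂²/r) / δ²
   = (2.576 + 1.282)² · (4.1² + 2.9²/1.5) / 1.5²
   = 14.8842 · (16.81 + 5.6067) / 2.25
   = 14.8842 · 22.4167 / 2.25
   = 148.29
Round up → n₁ = 149; n₂ = r·n₁ = 1.5 × 149 = 224.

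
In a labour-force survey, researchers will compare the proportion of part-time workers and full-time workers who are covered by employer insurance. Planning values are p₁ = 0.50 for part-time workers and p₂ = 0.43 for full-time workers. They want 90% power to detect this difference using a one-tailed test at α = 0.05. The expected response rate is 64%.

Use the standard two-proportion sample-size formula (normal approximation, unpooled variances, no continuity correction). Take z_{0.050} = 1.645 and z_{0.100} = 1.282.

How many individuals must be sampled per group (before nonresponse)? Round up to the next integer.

n = (z_α + z_β)² · [p₁(1−p₁) + p₂(1−p₂)] / (p₁ − p₂)²
  = (1.645 + 1.282)² · (0.50·0.50 + 0.43·0.57) / (0.07)²
  = (2.927)² · (0.2500 + 0.2451) / 0.0049
  = 8.5673 · 0.4951 / 0.0049
  = 865.65
Adjust for 64% response: 865.65 / 0.64 = 1352.58.
Round up → n = 1353 per group.

n = 1353 per group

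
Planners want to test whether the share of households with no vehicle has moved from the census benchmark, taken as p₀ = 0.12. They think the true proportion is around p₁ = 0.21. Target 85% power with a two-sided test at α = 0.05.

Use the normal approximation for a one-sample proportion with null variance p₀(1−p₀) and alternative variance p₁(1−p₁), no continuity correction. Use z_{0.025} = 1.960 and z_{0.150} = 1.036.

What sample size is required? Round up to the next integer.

n = [z_{α/2}·√(p₀q₀) + z_β·√(p₁q₁)]² / (p₁ − p₀)²
  = [1.960·√(0.12·0.88) + 1.036·√(0.21·0.79)]² / (0.09)²
  = [1.960·0.3250 + 1.036·0.4073]² / 0.0081
  = [1.0589]² / 0.0081
  = 138.43
Round up → n = 139.

n = 139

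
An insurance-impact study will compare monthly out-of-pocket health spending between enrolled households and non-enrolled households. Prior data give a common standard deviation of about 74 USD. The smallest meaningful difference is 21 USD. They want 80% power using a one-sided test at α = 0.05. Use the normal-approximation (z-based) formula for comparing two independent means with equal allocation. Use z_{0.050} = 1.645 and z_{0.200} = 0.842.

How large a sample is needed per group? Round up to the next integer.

n = 154 per group

n = (z_α + z_β)² · (σ₁² + σ₂²) / δ²
  = (1.645 + 0.842)² · (2·74² = 10952) / 21²
  = 6.1852 · 10952 / 441
  = 153.61
Round up → n = 154 per group.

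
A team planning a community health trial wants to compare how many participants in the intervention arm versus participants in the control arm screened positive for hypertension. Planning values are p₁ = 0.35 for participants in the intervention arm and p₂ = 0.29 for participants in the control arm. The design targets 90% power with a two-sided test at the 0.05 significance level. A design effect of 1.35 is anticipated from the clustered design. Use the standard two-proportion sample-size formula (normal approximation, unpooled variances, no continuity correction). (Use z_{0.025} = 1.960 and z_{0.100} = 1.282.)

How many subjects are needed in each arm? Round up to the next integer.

n = 1709 per group

n = (z_{α/2} + z_β)² · [p₁(1−p₁) + p₂(1−p₂)] / (p₁ − p₂)²
  = (1.960 + 1.282)² · (0.35·0.65 + 0.29·0.71) / (0.06)²
  = (3.242)² · (0.2275 + 0.2059) / 0.0036
  = 10.5106 · 0.4334 / 0.0036
  = 1265.36
Design effect: 1.35 × 1265.36 = 1708.23.
Round up → n = 1709 per group.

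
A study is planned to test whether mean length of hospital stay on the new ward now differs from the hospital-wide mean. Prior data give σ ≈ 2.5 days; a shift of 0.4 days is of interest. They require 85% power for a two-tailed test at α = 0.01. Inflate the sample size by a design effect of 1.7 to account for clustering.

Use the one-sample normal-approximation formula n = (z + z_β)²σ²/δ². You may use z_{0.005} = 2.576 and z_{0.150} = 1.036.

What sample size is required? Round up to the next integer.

n = 867

n = (z_{α/2} + z_β)² · σ² / δ²
  = (2.576 + 1.036)² · 2.5² / 0.4²
  = 13.0465 · 6.25 / 0.16
  = 509.63
Design effect: 1.7 × 509.63 = 866.37.
Round up → n = 867.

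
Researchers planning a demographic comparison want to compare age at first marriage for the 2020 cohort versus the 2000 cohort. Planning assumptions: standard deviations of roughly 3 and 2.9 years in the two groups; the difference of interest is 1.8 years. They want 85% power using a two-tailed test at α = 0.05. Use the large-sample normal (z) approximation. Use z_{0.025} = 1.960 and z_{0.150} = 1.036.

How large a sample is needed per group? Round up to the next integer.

n = (z_{α/2} + z_β)² · (σ₁² + σ₂²) / δ²
  = (1.960 + 1.036)² · (3² + 2.9² = 17.41) / 1.8²
  = 8.9760 · 17.41 / 3.24
  = 48.23
Round up → n = 49 per group.

n = 49 per group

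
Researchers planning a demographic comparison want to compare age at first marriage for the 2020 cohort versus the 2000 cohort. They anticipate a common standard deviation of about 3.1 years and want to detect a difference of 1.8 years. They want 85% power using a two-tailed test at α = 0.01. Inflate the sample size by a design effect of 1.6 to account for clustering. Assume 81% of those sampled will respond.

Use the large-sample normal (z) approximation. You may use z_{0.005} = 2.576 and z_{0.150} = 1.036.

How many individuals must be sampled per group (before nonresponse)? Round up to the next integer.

n = 153 per group

n = (z_{α/2} + z_β)² · (σ₁² + σ₂²) / δ²
  = (2.576 + 1.036)² · (2·3.1² = 19.22) / 1.8²
  = 13.0465 · 19.22 / 3.24
  = 77.39
Design effect: 1.6 × 77.39 = 123.83.
Adjust for 81% response: 123.83 / 0.81 = 152.88.
Round up → n = 153 per group.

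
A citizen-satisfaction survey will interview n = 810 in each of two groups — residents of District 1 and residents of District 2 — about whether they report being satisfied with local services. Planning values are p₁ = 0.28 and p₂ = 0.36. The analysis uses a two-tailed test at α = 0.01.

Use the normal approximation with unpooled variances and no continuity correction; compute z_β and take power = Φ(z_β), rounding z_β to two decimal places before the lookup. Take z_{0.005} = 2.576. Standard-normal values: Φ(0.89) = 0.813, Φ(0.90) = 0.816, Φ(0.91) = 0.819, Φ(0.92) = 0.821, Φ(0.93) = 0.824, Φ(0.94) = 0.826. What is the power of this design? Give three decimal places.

Power ≈ 0.813

z_β = |p₁−p₂|·√(n/[p₁q₁+p₂q₂]) − z_{α/2}
    = 0.08 · √(810/0.4320) − 2.576
    = 0.08 · 43.3013 − 2.576
    = 3.4641 − 2.576 = 0.8881 → 0.89
Power = Φ(0.89) = 0.813.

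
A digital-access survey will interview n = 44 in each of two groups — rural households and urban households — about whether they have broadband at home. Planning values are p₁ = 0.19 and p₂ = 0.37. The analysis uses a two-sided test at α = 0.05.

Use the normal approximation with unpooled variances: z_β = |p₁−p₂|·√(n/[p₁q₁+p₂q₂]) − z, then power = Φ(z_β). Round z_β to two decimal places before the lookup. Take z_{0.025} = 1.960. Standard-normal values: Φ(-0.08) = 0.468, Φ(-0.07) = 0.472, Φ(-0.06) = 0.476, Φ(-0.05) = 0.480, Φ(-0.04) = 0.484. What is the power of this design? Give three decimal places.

z_β = |p₁−p₂|·√(n/[p₁q₁+p₂q₂]) − z_{α/2}
    = 0.18 · √(44/0.3870) − 1.960
    = 0.18 · 10.6628 − 1.960
    = 1.9193 − 1.960 = -0.0407 → -0.04
Power = Φ(-0.04) = 0.484.

Power ≈ 0.484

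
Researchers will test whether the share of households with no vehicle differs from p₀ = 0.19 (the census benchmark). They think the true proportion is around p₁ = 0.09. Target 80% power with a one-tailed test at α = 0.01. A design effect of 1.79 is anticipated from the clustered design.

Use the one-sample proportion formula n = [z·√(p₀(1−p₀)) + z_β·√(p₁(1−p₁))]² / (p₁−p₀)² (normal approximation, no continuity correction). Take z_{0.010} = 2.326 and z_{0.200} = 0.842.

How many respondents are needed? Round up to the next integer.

n = [z_α·√(p₀q₀) + z_β·√(p₁q₁)]² / (p₁ − p₀)²
  = [2.326·√(0.19·0.81) + 0.842·√(0.09·0.91)]² / (-0.10)²
  = [2.326·0.3923 + 0.842·0.2862]² / 0.0100
  = [1.1535]² / 0.0100
  = 133.05
Design effect: 1.79 × 133.05 = 238.15.
Round up → n = 239.

n = 239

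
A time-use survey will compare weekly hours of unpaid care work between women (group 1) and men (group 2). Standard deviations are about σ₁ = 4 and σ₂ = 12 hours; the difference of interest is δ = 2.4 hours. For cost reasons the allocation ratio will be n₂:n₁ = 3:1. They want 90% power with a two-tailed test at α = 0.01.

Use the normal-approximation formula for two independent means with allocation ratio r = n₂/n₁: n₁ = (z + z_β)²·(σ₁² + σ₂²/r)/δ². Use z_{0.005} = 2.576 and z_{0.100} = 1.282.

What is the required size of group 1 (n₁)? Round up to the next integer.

n₁ = 166

n₁ = (z_{α/2} + z_β)² · (σ₁² + σ₂²/r) / δ²
   = (2.576 + 1.282)² · (4² + 12²/3) / 2.4²
   = 14.8842 · (16 + 48) / 5.76
   = 14.8842 · 64 / 5.76
   = 165.38
Round up → n₁ = 166; n₂ = r·n₁ = 3 × 166 = 498.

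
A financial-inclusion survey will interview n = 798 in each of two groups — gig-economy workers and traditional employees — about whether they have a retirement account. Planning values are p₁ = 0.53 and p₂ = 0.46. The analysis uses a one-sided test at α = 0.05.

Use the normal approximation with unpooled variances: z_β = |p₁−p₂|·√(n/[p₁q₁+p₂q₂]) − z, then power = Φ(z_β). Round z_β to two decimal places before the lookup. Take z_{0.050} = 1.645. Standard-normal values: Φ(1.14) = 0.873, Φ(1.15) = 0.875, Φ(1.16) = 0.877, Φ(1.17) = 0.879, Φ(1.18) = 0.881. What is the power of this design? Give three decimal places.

Power ≈ 0.877

z_β = |p₁−p₂|·√(n/[p₁q₁+p₂q₂]) − z_α
    = 0.07 · √(798/0.4975) − 1.645
    = 0.07 · 40.0502 − 1.645
    = 2.8035 − 1.645 = 1.1585 → 1.16
Power = Φ(1.16) = 0.877.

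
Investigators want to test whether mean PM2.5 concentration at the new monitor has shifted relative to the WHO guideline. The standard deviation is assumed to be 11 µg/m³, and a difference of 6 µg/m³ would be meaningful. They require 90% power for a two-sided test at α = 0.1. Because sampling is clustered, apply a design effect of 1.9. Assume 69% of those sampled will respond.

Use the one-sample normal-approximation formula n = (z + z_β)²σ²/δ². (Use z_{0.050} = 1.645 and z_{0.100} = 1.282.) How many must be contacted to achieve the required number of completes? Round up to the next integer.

n = 80

n = (z_{α/2} + z_β)² · σ² / δ²
  = (1.645 + 1.282)² · 11² / 6²
  = 8.5673 · 121 / 36
  = 28.80
Design effect: 1.9 × 28.80 = 54.71.
Adjust for 69% response: 54.71 / 0.69 = 79.29.
Round up → n = 80.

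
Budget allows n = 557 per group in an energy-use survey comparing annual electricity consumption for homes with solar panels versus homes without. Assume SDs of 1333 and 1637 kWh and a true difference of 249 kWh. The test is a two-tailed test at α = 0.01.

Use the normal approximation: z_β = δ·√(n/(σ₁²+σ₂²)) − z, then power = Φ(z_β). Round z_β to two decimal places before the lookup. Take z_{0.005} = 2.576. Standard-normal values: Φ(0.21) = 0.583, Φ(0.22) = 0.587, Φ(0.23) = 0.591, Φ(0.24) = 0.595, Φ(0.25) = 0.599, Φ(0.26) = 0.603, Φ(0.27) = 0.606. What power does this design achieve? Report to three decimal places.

Power ≈ 0.583

z_β = δ·√(n/(σ₁²+σ₂²)) − z_{α/2}
    = 249 · √(557/4456658) − 2.576
    = 249 · 0.01118 − 2.576
    = 2.7837 − 2.576 = 0.2077 → 0.21
Power = Φ(0.21) = 0.583.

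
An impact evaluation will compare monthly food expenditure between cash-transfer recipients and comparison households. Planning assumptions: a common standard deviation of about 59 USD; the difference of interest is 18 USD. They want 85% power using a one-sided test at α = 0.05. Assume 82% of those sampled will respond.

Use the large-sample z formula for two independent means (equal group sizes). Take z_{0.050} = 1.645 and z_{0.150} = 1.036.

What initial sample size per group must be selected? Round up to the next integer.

n = (z_α + z_β)² · (σ₁² + σ₂²) / δ²
  = (1.645 + 1.036)² · (2·59² = 6962) / 18²
  = 7.1878 · 6962 / 324
  = 154.45
Adjust for 82% response: 154.45 / 0.82 = 188.35.
Round up → n = 189 per group.

n = 189 per group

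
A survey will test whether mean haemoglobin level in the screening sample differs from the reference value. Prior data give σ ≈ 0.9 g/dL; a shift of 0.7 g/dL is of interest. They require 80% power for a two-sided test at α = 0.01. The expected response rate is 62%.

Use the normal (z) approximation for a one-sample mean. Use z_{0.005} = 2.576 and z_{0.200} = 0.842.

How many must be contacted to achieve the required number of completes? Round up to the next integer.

n = (z_{α/2} + z_β)² · σ² / δ²
  = (2.576 + 0.842)² · 0.9² / 0.7²
  = 11.6827 · 0.81 / 0.49
  = 19.31
Adjust for 62% response: 19.31 / 0.62 = 31.15.
Round up → n = 32.

n = 32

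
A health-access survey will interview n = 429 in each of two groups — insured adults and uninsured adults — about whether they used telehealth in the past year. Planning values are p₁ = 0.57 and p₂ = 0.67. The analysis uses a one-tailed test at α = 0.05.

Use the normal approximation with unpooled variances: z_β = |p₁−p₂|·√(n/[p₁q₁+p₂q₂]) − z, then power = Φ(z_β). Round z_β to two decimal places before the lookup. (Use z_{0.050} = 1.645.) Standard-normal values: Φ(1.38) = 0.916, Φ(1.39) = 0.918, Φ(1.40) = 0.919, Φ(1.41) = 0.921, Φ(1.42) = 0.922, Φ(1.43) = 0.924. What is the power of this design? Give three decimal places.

z_β = |p₁−p₂|·√(n/[p₁q₁+p₂q₂]) − z_α
    = 0.10 · √(429/0.4662) − 1.645
    = 0.10 · 30.3349 − 1.645
    = 3.0335 − 1.645 = 1.3885 → 1.39
Power = Φ(1.39) = 0.918.

Power ≈ 0.918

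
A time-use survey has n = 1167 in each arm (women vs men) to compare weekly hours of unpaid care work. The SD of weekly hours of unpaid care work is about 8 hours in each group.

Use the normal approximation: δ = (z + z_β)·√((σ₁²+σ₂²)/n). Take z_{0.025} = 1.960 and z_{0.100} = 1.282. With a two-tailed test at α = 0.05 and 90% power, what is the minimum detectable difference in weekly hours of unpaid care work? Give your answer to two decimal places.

δ = (z_{α/2} + z_β) · √((σ₁²+σ₂²)/n)
  = (1.960 + 1.282) · √(128/1167)
  = 3.242 · √0.10968
  = 3.242 · 0.3312
  = 1.0737

Minimum detectable difference ≈ 1.07 hours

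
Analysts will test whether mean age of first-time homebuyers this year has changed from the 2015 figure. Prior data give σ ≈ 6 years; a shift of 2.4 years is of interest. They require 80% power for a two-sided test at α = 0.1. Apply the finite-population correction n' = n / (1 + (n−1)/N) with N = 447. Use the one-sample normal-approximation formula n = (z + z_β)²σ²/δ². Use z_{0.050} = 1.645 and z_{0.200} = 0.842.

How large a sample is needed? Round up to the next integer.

n = 36

n = (z_{α/2} + z_β)² · σ² / δ²
  = (1.645 + 0.842)² · 6² / 2.4²
  = 6.1852 · 36 / 5.76
  = 38.66
Finite-population correction (N = 447): 38.66 / (1 + (38.66 − 1)/447) = 35.65.
Round up → n = 36.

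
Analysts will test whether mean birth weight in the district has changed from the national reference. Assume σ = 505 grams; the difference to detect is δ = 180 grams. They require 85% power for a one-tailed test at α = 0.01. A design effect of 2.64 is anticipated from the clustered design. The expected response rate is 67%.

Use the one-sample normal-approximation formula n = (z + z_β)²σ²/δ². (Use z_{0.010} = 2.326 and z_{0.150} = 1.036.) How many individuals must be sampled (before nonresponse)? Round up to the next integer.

n = 351

n = (z_α + z_β)² · σ² / δ²
  = (2.326 + 1.036)² · 505² / 180²
  = 11.3030 · 255025 / 32400
  = 88.97
Design effect: 2.64 × 88.97 = 234.88.
Adjust for 67% response: 234.88 / 0.67 = 350.56.
Round up → n = 351.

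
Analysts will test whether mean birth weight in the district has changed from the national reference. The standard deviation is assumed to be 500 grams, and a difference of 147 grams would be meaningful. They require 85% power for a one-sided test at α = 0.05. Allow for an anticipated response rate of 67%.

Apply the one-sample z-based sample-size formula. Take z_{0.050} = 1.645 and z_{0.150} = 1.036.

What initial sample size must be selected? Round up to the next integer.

n = (z_α + z_β)² · σ² / δ²
  = (1.645 + 1.036)² · 500² / 147²
  = 7.1878 · 250000 / 21609
  = 83.16
Adjust for 67% response: 83.16 / 0.67 = 124.11.
Round up → n = 125.

n = 125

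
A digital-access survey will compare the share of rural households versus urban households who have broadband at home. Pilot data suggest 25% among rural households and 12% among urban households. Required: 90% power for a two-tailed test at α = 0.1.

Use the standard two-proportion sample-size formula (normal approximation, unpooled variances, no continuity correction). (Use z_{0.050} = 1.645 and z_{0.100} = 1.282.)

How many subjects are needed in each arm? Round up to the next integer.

n = (z_{α/2} + z_β)² · [p₁(1−p₁) + p₂(1−p₂)] / (p₁ − p₂)²
  = (1.645 + 1.282)² · (0.25·0.75 + 0.12·0.88) / (0.13)²
  = (2.927)² · (0.1875 + 0.1056) / 0.0169
  = 8.5673 · 0.2931 / 0.0169
  = 148.58
Round up → n = 149 per group.

n = 149 per group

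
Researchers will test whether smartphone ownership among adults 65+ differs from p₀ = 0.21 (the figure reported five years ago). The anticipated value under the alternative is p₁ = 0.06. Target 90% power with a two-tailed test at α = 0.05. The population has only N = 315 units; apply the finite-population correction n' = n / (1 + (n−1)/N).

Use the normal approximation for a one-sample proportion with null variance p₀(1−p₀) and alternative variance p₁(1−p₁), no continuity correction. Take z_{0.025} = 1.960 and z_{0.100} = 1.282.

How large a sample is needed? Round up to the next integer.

n = [z_{α/2}·√(p₀q₀) + z_β·√(p₁q₁)]² / (p₁ − p₀)²
  = [1.960·√(0.21·0.79) + 1.282·√(0.06·0.94)]² / (-0.15)²
  = [1.960·0.4073 + 1.282·0.2375]² / 0.0225
  = [1.1028]² / 0.0225
  = 54.05
Finite-population correction (N = 315): 54.05 / (1 + (54.05 − 1)/315) = 46.26.
Round up → n = 47.

n = 47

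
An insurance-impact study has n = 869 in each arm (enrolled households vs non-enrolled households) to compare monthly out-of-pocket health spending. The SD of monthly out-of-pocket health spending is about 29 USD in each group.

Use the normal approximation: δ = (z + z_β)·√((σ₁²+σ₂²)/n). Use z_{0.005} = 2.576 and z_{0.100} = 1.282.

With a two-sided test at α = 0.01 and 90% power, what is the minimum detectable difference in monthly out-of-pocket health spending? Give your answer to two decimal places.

δ = (z_{α/2} + z_β) · √((σ₁²+σ₂²)/n)
  = (2.576 + 1.282) · √(1682/869)
  = 3.858 · √1.9356
  = 3.858 · 1.3912
  = 5.3674

Minimum detectable difference ≈ 5.37 USD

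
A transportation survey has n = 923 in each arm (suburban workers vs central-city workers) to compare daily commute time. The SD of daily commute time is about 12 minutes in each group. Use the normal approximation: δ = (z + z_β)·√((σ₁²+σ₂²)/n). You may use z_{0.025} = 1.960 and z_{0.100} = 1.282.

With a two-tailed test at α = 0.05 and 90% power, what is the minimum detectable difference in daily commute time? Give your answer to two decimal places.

δ = (z_{α/2} + z_β) · √((σ₁²+σ₂²)/n)
  = (1.960 + 1.282) · √(288/923)
  = 3.242 · √0.31203
  = 3.242 · 0.5586
  = 1.8110

Minimum detectable difference ≈ 1.81 minutes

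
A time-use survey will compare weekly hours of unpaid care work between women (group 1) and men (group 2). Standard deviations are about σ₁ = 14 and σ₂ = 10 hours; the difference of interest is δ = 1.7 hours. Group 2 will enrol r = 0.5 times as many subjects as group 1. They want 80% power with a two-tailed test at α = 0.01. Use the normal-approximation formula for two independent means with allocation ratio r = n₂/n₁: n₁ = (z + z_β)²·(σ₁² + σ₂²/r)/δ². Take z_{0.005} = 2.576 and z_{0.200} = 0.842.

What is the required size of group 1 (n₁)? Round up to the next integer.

n₁ = 1601

n₁ = (z_{α/2} + z_β)² · (σ₁² + σ₂²/r) / δ²
   = (2.576 + 0.842)² · (14² + 10²/0.5) / 1.7²
   = 11.6827 · (196 + 200) / 2.89
   = 11.6827 · 396 / 2.89
   = 1600.82
Round up → n₁ = 1601; n₂ = r·n₁ = 0.5 × 1601 = 801.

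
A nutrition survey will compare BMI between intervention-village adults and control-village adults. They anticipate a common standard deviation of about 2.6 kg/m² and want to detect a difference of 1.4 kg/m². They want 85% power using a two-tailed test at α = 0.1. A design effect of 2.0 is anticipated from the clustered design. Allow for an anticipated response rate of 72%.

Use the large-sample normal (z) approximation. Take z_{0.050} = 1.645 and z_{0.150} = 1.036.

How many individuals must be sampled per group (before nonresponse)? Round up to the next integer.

n = 138 per group

n = (z_{α/2} + z_β)² · (σ₁² + σ₂²) / δ²
  = (1.645 + 1.036)² · (2·2.6² = 13.52) / 1.4²
  = 7.1878 · 13.52 / 1.96
  = 49.58
Design effect: 2.0 × 49.58 = 99.16.
Adjust for 72% response: 99.16 / 0.72 = 137.72.
Round up → n = 138 per group.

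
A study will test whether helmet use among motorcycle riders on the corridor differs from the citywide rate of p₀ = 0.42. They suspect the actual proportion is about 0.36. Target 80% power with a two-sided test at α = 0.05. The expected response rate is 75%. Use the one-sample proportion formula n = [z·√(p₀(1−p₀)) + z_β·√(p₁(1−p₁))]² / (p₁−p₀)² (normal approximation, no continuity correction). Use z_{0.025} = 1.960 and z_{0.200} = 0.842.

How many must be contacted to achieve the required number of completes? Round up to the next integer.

n = [z_{α/2}·√(p₀q₀) + z_β·√(p₁q₁)]² / (p₁ − p₀)²
  = [1.960·√(0.42·0.58) + 0.842·√(0.36·0.64)]² / (-0.06)²
  = [1.960·0.4936 + 0.842·0.4800]² / 0.0036
  = [1.3715]² / 0.0036
  = 522.53
Adjust for 75% response: 522.53 / 0.75 = 696.71.
Round up → n = 697.

n = 697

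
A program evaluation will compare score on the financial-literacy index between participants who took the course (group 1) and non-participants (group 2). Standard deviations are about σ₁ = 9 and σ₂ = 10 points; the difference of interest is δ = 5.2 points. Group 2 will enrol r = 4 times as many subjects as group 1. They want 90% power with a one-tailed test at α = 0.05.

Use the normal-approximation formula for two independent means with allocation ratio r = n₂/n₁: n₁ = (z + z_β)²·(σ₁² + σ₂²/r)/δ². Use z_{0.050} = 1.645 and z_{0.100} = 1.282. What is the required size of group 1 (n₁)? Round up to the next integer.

n₁ = 34

n₁ = (z_α + z_β)² · (σ₁² + σ₂²/r) / δ²
   = (1.645 + 1.282)² · (9² + 10²/4) / 5.2²
   = 8.5673 · (81 + 25) / 27.04
   = 8.5673 · 106 / 27.04
   = 33.58
Round up → n₁ = 34; n₂ = r·n₁ = 4 × 34 = 136.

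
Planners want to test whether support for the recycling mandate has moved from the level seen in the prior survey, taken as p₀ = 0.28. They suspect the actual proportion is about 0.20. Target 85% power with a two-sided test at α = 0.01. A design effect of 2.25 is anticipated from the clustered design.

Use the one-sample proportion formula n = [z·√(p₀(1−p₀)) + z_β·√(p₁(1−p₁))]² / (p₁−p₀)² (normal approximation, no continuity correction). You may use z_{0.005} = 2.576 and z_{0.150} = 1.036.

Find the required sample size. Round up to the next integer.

n = [z_{α/2}·√(p₀q₀) + z_β·√(p₁q₁)]² / (p₁ − p₀)²
  = [2.576·√(0.28·0.72) + 1.036·√(0.20·0.80)]² / (-0.08)²
  = [2.576·0.4490 + 1.036·0.4000]² / 0.0064
  = [1.5710]² / 0.0064
  = 385.64
Design effect: 2.25 × 385.64 = 867.69.
Round up → n = 868.

n = 868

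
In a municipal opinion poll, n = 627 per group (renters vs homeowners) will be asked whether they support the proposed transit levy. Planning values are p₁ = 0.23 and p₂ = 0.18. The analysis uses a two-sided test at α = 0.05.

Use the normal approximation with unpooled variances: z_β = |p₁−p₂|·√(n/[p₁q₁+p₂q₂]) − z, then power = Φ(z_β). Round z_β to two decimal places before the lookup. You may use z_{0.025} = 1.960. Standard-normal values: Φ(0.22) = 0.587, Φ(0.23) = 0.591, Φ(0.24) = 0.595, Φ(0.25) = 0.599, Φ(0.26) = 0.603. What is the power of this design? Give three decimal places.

Power ≈ 0.595

z_β = |p₁−p₂|·√(n/[p₁q₁+p₂q₂]) − z_{α/2}
    = 0.05 · √(627/0.3247) − 1.960
    = 0.05 · 43.9433 − 1.960
    = 2.1972 − 1.960 = 0.2372 → 0.24
Power = Φ(0.24) = 0.595.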